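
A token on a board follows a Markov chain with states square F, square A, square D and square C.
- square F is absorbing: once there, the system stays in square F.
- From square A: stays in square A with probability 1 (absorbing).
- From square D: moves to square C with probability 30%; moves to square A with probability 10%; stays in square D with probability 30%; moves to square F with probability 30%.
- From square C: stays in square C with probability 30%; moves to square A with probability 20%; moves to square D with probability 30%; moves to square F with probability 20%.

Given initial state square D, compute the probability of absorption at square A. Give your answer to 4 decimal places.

Let h(s) be the probability of absorption at square A starting from transient state s. Then h(square A) = 1 and h(square F) = 0. By first-step analysis:
h(square D) = 0.3·0 + 0.1·1 + 0.3·h(square D) + 0.3·h(square C)
h(square C) = 0.2·0 + 0.2·1 + 0.3·h(square D) + 0.3·h(square C)
Solving: h(square D) = 0.3250, h(square C) = 0.4250.
Starting from square D, the probability is 0.3250.

0.3250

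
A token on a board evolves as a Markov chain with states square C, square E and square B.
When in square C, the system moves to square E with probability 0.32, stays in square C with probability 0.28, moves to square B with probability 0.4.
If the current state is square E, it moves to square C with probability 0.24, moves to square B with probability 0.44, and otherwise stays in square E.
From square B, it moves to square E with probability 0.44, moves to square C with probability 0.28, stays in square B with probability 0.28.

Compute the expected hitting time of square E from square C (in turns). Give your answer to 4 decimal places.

Let t(s) be the expected number of turns to first reach square E from state s, with t(square E) = 0. Conditioning on the first turn:
t(square C) = 1 + 0.28·t(square C) + 0.4·t(square B)
t(square B) = 1 + 0.28·t(square C) + 0.28·t(square B)
Solving: t(square C) = 2.7559, t(square B) = 2.4606.
Expected turns from square C to square E: 2.7559.

2.7559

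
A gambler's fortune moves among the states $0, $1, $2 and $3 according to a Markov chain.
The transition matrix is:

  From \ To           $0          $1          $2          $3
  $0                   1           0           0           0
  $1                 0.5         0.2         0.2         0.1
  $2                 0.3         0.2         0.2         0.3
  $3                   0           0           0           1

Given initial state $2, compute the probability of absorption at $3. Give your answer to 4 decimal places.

Let h(s) be the probability of absorption at $3 starting from transient state s. Then h($3) = 1 and h($0) = 0. By first-step analysis:
h($1) = 0.5·0 + 0.2·h($1) + 0.2·h($2) + 0.1·1
h($2) = 0.3·0 + 0.2·h($1) + 0.2·h($2) + 0.3·1
Solving: h($1) = 0.2333, h($2) = 0.4333.
Starting from $2, the probability is 0.4333.

0.4333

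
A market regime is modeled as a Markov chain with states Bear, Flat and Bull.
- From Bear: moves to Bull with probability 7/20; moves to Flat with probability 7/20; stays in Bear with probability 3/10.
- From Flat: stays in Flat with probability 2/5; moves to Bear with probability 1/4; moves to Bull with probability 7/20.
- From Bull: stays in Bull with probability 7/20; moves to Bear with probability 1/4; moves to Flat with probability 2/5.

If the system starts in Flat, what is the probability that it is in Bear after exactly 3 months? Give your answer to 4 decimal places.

Propagate the distribution vector 3 months from Flat.
After 0 months: (0.0000, 1.0000, 0.0000)
After 1 month: (0.2500, 0.4000, 0.3500)
After 2 months: (0.2625, 0.3875, 0.3500)
After 3 months: (0.2631, 0.3869, 0.3500)
P(in Bear after 3 months) = 0.2631

0.2631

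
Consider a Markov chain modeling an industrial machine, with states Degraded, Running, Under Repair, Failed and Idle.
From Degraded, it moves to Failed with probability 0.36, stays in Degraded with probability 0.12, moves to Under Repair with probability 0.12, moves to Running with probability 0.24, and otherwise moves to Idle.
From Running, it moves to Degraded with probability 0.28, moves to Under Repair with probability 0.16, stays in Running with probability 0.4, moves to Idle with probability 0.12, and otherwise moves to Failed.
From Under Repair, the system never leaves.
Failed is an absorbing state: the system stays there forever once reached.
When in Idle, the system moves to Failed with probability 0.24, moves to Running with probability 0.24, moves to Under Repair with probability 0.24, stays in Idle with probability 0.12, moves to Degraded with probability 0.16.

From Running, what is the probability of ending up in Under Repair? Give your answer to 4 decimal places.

Let h(s) be the probability of absorption at Under Repair starting from transient state s. Then h(Under Repair) = 1 and h(Failed) = 0. By first-step analysis:
h(Degraded) = 0.12·h(Degraded) + 0.24·h(Running) + 0.12·1 + 0.36·0 + 0.16·h(Idle)
h(Running) = 0.28·h(Degraded) + 0.4·h(Running) + 0.16·1 + 0.04·0 + 0.12·h(Idle)
h(Idle) = 0.16·h(Degraded) + 0.24·h(Running) + 0.24·1 + 0.24·0 + 0.12·h(Idle)
Solving: h(Degraded) = 0.3714, h(Running) = 0.5374, h(Idle) = 0.4868.
Starting from Running, the probability is 0.5374.

0.5374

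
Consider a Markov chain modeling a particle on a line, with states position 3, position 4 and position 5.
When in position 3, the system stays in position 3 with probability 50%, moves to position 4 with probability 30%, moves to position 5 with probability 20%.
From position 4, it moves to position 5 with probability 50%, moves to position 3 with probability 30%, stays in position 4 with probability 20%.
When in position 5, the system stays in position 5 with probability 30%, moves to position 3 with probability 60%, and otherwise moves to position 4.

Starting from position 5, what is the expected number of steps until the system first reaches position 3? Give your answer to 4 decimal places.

Let t(s) be the expected number of steps to first reach position 3 from state s, with t(position 3) = 0. Conditioning on the first step:
t(position 4) = 1 + 0.2·t(position 4) + 0.5·t(position 5)
t(position 5) = 1 + 0.1·t(position 4) + 0.3·t(position 5)
Solving: t(position 4) = 2.3529, t(position 5) = 1.7647.
Expected steps from position 5 to position 3: 1.7647.

1.7647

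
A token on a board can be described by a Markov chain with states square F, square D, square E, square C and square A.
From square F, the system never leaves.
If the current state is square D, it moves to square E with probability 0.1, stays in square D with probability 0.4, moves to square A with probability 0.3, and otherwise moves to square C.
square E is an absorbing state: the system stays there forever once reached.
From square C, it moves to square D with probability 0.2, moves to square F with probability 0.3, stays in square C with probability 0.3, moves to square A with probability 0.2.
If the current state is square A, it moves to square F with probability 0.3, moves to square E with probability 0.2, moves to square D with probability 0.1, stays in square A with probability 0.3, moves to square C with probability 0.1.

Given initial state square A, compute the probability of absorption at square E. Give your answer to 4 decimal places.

Let h(s) be the probability of absorption at square E starting from transient state s. Then h(square E) = 1 and h(square F) = 0. By first-step analysis:
h(square D) = 0.4·h(square D) + 0.1·1 + 0.2·h(square C) + 0.3·h(square A)
h(square C) = 0.3·0 + 0.2·h(square D) + 0.3·h(square C) + 0.2·h(square A)
h(square A) = 0.3·0 + 0.1·h(square D) + 0.2·1 + 0.1·h(square C) + 0.3·h(square A)
Solving: h(square D) = 0.4350, h(square C) = 0.2332, h(square A) = 0.3812.
Starting from square A, the probability is 0.3812.

0.3812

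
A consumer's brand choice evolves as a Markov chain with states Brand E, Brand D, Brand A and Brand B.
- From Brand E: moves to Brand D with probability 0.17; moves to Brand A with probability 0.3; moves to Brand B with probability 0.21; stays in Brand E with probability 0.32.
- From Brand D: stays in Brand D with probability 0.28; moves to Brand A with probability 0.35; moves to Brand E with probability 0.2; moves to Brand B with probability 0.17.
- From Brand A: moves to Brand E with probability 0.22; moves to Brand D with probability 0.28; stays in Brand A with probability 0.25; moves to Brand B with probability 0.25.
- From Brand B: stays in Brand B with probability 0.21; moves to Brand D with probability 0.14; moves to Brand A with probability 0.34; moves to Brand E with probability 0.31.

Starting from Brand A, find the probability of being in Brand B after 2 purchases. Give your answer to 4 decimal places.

0.2088

Propagate the distribution vector 2 purchases from Brand A.
After 0 purchases: (0.0000, 0.0000, 1.0000, 0.0000)
After 1 purchase: (0.2200, 0.2800, 0.2500, 0.2500)
After 2 purchases: (0.2589, 0.2208, 0.3115, 0.2088)
P(in Brand B after 2 purchases) = 0.2088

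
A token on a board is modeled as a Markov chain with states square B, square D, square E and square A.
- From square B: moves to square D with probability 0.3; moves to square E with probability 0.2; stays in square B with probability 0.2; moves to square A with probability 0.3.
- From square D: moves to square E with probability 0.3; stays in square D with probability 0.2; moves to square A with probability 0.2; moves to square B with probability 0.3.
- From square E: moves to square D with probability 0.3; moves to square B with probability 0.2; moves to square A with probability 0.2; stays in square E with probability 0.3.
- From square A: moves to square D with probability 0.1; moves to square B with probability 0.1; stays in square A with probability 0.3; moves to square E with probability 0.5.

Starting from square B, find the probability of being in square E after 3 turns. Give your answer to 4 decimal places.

0.3300

Propagate the distribution vector 3 turns from square B.
After 0 turns: (1.0000, 0.0000, 0.0000, 0.0000)
After 1 turn: (0.2000, 0.3000, 0.2000, 0.3000)
After 2 turns: (0.2000, 0.2100, 0.3400, 0.2500)
After 3 turns: (0.1960, 0.2290, 0.3300, 0.2450)
P(in square E after 3 turns) = 0.3300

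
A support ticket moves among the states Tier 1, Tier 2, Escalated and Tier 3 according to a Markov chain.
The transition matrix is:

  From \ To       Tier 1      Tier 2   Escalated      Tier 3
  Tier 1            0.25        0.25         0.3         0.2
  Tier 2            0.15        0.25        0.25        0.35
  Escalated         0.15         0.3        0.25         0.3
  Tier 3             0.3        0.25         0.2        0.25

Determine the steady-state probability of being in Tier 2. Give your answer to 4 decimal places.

0.2623

Let the stationary distribution be π with π = πP and π_1 + π_2 + π_3 + π_4 = 1.
π_1 = 0.25·π_1 + 0.15·π_2 + 0.15·π_3 + 0.3·π_4
π_2 = 0.25·π_1 + 0.25·π_2 + 0.3·π_3 + 0.25·π_4
π_3 = 0.3·π_1 + 0.25·π_2 + 0.25·π_3 + 0.2·π_4
Solving with the normalization constraint gives π = (0.2130, 0.2623, 0.2468, 0.2779).
So the stationary probability of Tier 2 is 0.2623.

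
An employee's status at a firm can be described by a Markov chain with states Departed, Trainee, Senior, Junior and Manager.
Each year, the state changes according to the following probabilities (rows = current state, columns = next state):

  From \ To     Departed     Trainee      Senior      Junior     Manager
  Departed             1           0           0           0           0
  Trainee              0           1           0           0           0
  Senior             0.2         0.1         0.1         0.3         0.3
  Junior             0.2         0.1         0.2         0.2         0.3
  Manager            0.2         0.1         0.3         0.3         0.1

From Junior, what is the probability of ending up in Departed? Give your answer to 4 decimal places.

0.6667

Let h(s) be the probability of absorption at Departed starting from transient state s. Then h(Departed) = 1 and h(Trainee) = 0. By first-step analysis:
h(Senior) = 0.2·1 + 0.1·0 + 0.1·h(Senior) + 0.3·h(Junior) + 0.3·h(Manager)
h(Junior) = 0.2·1 + 0.1·0 + 0.2·h(Senior) + 0.2·h(Junior) + 0.3·h(Manager)
h(Manager) = 0.2·1 + 0.1·0 + 0.3·h(Senior) + 0.3·h(Junior) + 0.1·h(Manager)
Solving: h(Senior) = 0.6667, h(Junior) = 0.6667, h(Manager) = 0.6667.
Starting from Junior, the probability is 0.6667.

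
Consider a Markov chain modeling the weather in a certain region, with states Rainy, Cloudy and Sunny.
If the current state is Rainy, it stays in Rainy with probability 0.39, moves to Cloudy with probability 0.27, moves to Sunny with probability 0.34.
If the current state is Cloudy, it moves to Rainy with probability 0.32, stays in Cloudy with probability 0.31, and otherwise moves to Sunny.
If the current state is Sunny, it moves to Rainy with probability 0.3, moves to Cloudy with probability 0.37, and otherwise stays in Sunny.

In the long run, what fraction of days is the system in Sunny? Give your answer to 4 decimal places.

0.3461

Let the stationary distribution be π with π = πP and π_1 + π_2 + π_3 = 1.
π_1 = 0.39·π_1 + 0.32·π_2 + 0.3·π_3
π_2 = 0.27·π_1 + 0.31·π_2 + 0.37·π_3
Solving with the normalization constraint gives π = (0.3366, 0.3173, 0.3461).
So the stationary probability of Sunny is 0.3461.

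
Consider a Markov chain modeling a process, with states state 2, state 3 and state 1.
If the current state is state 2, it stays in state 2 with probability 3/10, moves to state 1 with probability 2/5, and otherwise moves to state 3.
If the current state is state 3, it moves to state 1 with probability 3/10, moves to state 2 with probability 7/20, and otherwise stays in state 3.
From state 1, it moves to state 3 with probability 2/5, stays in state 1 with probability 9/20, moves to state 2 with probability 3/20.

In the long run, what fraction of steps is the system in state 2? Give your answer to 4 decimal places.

0.2603

Let the stationary distribution be π with π = πP and π_1 + π_2 + π_3 = 1.
π_1 = 0.3·π_1 + 0.35·π_2 + 0.15·π_3
π_2 = 0.3·π_1 + 0.35·π_2 + 0.4·π_3
Solving with the normalization constraint gives π = (0.2603, 0.3562, 0.3836).
So the stationary probability of state 2 is 0.2603.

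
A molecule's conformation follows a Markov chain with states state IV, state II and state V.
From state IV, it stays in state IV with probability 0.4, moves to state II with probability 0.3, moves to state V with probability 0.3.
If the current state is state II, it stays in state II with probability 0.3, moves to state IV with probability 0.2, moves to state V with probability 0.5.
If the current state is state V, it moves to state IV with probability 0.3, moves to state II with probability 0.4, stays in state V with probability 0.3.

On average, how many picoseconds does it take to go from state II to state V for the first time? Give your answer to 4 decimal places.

2.2222

Let t(s) be the expected number of picoseconds to first reach state V from state s, with t(state V) = 0. Conditioning on the first picosecond:
t(state IV) = 1 + 0.4·t(state IV) + 0.3·t(state II)
t(state II) = 1 + 0.2·t(state IV) + 0.3·t(state II)
Solving: t(state IV) = 2.7778, t(state II) = 2.2222.
Expected picoseconds from state II to state V: 2.2222.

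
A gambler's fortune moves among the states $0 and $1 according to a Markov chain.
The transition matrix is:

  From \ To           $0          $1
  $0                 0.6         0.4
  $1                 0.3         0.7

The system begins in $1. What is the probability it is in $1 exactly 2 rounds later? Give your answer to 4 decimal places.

Sum over the intermediate state after 1 round:
P = P($1→$0)·P($0→$1) + P($1→$1)·P($1→$1)
  = 0.3×0.4 + 0.7×0.7
  = 0.1200 + 0.4900 = 0.6100

0.6100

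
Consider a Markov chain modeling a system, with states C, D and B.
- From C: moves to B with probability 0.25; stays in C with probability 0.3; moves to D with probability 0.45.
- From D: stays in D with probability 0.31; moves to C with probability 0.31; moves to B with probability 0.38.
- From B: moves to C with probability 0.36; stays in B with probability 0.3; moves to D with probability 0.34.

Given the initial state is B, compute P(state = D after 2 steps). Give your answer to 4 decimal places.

Sum over the intermediate state after 1 step:
P = P(B→C)·P(C→D) + P(B→D)·P(D→D) + P(B→B)·P(B→D)
  = 0.36×0.45 + 0.34×0.31 + 0.3×0.34
  = 0.1620 + 0.1054 + 0.1020 = 0.3694

0.3694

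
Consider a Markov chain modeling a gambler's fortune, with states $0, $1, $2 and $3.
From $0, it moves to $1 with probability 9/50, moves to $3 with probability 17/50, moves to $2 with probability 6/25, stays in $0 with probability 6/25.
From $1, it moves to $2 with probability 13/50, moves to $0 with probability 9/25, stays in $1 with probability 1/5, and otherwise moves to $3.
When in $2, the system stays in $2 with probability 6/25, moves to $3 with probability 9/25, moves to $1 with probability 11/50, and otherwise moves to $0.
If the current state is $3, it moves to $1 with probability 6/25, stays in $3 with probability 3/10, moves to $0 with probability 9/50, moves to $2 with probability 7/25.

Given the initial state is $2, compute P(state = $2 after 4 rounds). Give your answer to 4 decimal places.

0.2562

Propagate the distribution vector 4 rounds from $2.
After 0 rounds: (0.0000, 0.0000, 1.0000, 0.0000)
After 1 round: (0.1800, 0.2200, 0.2400, 0.3600)
After 2 rounds: (0.2304, 0.2156, 0.2588, 0.2952)
After 3 rounds: (0.2326, 0.2124, 0.2561, 0.2989)
After 4 rounds: (0.2322, 0.2124, 0.2562, 0.2992)
P(in $2 after 4 rounds) = 0.2562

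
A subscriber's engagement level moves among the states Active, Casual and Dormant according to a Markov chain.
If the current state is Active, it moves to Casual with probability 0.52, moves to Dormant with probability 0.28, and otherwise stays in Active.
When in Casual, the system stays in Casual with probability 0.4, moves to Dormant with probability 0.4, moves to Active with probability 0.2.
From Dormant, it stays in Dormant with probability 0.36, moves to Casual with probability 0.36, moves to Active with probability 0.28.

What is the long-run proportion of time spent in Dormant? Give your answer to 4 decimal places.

0.3582

Let the stationary distribution be π with π = πP and π_1 + π_2 + π_3 = 1.
π_1 = 0.2·π_1 + 0.2·π_2 + 0.28·π_3
π_2 = 0.52·π_1 + 0.4·π_2 + 0.36·π_3
Solving with the normalization constraint gives π = (0.2287, 0.4131, 0.3582).
So the stationary probability of Dormant is 0.3582.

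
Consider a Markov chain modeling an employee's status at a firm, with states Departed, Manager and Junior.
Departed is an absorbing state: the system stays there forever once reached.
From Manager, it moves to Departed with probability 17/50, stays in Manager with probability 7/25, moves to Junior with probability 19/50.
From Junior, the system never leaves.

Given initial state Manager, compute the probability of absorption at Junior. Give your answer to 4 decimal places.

Let h(s) be the probability of absorption at Junior starting from transient state s. Then h(Junior) = 1 and h(Departed) = 0. By first-step analysis:
h(Manager) = 0.34·0 + 0.28·h(Manager) + 0.38·1
Solving: h(Manager) = 0.5278.
Starting from Manager, the probability is 0.5278.

0.5278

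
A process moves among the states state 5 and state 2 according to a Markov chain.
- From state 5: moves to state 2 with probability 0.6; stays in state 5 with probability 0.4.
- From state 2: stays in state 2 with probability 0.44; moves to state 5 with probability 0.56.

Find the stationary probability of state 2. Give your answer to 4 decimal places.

0.5172

Let the stationary distribution be π with π = πP and π_1 + π_2 = 1.
π_1 = 0.4·π_1 + 0.56·π_2
Solving with the normalization constraint gives π = (0.4828, 0.5172).
So the stationary probability of state 2 is 0.5172.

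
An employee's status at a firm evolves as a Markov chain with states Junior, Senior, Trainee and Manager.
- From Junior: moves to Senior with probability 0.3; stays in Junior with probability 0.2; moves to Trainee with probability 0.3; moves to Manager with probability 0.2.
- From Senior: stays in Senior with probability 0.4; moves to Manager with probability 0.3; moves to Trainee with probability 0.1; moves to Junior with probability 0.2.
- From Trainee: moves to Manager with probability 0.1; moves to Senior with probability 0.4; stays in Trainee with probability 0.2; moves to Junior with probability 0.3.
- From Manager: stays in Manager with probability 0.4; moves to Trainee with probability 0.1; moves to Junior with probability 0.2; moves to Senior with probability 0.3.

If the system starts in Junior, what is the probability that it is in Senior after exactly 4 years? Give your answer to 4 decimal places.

0.3516

Propagate the distribution vector 4 years from Junior.
After 0 years: (1.0000, 0.0000, 0.0000, 0.0000)
After 1 year: (0.2000, 0.3000, 0.3000, 0.2000)
After 2 years: (0.2300, 0.3600, 0.1700, 0.2400)
After 3 years: (0.2170, 0.3530, 0.1630, 0.2670)
After 4 years: (0.2163, 0.3516, 0.1597, 0.2724)
P(in Senior after 4 years) = 0.3516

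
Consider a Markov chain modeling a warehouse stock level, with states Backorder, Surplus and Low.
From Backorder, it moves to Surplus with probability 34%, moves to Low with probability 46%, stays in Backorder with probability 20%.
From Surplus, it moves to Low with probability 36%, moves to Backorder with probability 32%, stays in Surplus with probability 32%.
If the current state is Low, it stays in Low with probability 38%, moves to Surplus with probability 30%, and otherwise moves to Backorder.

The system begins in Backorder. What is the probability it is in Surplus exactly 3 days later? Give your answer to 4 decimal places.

Propagate the distribution vector 3 days from Backorder.
After 0 days: (1.0000, 0.0000, 0.0000)
After 1 day: (0.2000, 0.3400, 0.4600)
After 2 days: (0.2960, 0.3148, 0.3892)
After 3 days: (0.2845, 0.3181, 0.3974)
P(in Surplus after 3 days) = 0.3181

0.3181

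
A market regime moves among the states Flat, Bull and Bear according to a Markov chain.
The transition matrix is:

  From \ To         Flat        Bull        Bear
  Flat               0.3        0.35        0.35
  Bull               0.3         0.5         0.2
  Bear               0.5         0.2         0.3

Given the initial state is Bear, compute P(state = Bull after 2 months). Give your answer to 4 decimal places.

Sum over the intermediate state after 1 month:
P = P(Bear→Flat)·P(Flat→Bull) + P(Bear→Bull)·P(Bull→Bull) + P(Bear→Bear)·P(Bear→Bull)
  = 0.5×0.35 + 0.2×0.5 + 0.3×0.2
  = 0.1750 + 0.1000 + 0.0600 = 0.3350

0.3350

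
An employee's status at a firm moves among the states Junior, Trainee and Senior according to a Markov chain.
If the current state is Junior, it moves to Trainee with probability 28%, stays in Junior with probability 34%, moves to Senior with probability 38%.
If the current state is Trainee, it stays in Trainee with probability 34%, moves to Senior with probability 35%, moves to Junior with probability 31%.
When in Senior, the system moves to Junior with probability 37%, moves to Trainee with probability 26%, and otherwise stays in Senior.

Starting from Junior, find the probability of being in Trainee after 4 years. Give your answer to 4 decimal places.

0.2900

Propagate the distribution vector 4 years from Junior.
After 0 years: (1.0000, 0.0000, 0.0000)
After 1 year: (0.3400, 0.2800, 0.3800)
After 2 years: (0.3430, 0.2892, 0.3678)
After 3 years: (0.3424, 0.2900, 0.3676)
After 4 years: (0.3423, 0.2900, 0.3676)
P(in Trainee after 4 years) = 0.2900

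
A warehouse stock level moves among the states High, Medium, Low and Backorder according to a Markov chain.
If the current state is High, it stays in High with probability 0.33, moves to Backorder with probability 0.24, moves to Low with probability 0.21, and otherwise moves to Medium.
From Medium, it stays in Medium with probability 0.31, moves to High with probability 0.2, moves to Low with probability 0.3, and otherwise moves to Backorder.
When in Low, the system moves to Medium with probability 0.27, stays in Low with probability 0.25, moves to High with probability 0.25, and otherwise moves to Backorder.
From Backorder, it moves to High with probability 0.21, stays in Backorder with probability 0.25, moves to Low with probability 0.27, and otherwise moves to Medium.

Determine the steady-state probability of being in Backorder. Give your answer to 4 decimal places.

0.2263

Let the stationary distribution be π with π = πP and π_1 + π_2 + π_3 + π_4 = 1.
π_1 = 0.33·π_1 + 0.2·π_2 + 0.25·π_3 + 0.21·π_4
π_2 = 0.22·π_1 + 0.31·π_2 + 0.27·π_3 + 0.27·π_4
π_3 = 0.21·π_1 + 0.3·π_2 + 0.25·π_3 + 0.27·π_4
Solving with the normalization constraint gives π = (0.2473, 0.2684, 0.2581, 0.2263).
So the stationary probability of Backorder is 0.2263.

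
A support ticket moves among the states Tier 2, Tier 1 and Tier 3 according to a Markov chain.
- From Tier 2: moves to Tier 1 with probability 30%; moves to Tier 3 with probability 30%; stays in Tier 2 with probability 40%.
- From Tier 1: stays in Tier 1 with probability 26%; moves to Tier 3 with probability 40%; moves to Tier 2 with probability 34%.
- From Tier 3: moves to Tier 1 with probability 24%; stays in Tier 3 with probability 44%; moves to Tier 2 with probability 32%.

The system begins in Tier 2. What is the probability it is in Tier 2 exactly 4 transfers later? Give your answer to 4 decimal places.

0.3537

Propagate the distribution vector 4 transfers from Tier 2.
After 0 transfers: (1.0000, 0.0000, 0.0000)
After 1 transfer: (0.4000, 0.3000, 0.3000)
After 2 transfers: (0.3580, 0.2700, 0.3720)
After 3 transfers: (0.3540, 0.2669, 0.3791)
After 4 transfers: (0.3537, 0.2666, 0.3798)
P(in Tier 2 after 4 transfers) = 0.3537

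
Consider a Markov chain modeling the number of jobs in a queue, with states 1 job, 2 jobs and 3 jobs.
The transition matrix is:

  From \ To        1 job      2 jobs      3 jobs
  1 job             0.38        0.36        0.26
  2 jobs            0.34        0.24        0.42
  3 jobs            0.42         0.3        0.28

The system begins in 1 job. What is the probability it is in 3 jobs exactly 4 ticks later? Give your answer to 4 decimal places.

0.3150

Propagate the distribution vector 4 ticks from 1 job.
After 0 ticks: (1.0000, 0.0000, 0.0000)
After 1 tick: (0.3800, 0.3600, 0.2600)
After 2 ticks: (0.3760, 0.3012, 0.3228)
After 3 ticks: (0.3809, 0.3045, 0.3146)
After 4 ticks: (0.3804, 0.3046, 0.3150)
P(in 3 jobs after 4 ticks) = 0.3150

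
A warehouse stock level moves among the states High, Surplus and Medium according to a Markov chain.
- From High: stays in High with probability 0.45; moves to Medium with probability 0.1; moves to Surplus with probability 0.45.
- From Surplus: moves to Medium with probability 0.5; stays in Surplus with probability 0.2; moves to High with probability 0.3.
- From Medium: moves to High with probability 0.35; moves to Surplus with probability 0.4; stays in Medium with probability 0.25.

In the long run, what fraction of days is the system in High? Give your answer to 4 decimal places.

Let the stationary distribution be π with π = πP and π_1 + π_2 + π_3 = 1.
π_1 = 0.45·π_1 + 0.3·π_2 + 0.35·π_3
π_2 = 0.45·π_1 + 0.2·π_2 + 0.4·π_3
Solving with the normalization constraint gives π = (0.3695, 0.3487, 0.2818).
So the stationary probability of High is 0.3695.

0.3695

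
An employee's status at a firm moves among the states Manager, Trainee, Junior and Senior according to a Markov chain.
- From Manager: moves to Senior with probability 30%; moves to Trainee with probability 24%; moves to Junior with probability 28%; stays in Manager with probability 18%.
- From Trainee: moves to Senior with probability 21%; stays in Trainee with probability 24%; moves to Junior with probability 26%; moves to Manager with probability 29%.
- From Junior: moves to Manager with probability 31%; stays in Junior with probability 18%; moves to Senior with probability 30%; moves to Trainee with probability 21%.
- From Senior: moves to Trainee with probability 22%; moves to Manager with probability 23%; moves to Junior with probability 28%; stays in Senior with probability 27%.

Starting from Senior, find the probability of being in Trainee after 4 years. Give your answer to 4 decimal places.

Propagate the distribution vector 4 years from Senior.
After 0 years: (0.0000, 0.0000, 0.0000, 1.0000)
After 1 year: (0.2300, 0.2200, 0.2800, 0.2700)
After 2 years: (0.2541, 0.2262, 0.2476, 0.2721)
After 3 years: (0.2507, 0.2271, 0.2507, 0.2715)
After 4 years: (0.2512, 0.2270, 0.2504, 0.2714)
P(in Trainee after 4 years) = 0.2270

0.2270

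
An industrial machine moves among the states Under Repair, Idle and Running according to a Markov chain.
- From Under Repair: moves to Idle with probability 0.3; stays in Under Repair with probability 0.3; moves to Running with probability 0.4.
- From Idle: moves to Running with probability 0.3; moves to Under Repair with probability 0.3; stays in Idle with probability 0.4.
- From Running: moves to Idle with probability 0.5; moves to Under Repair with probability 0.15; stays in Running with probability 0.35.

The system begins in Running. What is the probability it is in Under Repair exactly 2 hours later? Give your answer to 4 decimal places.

0.2475

Sum over the intermediate state after 1 hour:
P = P(Running→Under Repair)·P(Under Repair→Under Repair) + P(Running→Idle)·P(Idle→Under Repair) + P(Running→Running)·P(Running→Under Repair)
  = 0.15×0.3 + 0.5×0.3 + 0.35×0.15
  = 0.0450 + 0.1500 + 0.0525 = 0.2475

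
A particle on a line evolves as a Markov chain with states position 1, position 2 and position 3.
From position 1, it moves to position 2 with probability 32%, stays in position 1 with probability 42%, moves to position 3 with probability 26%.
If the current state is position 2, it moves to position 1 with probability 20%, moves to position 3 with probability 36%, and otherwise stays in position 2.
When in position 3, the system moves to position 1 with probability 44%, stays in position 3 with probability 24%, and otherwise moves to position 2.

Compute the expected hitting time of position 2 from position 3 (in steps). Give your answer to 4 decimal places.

Let t(s) be the expected number of steps to first reach position 2 from state s, with t(position 2) = 0. Conditioning on the first step:
t(position 1) = 1 + 0.42·t(position 1) + 0.26·t(position 3)
t(position 3) = 1 + 0.44·t(position 1) + 0.24·t(position 3)
Solving: t(position 1) = 3.1250, t(position 3) = 3.1250.
Expected steps from position 3 to position 2: 3.1250.

3.1250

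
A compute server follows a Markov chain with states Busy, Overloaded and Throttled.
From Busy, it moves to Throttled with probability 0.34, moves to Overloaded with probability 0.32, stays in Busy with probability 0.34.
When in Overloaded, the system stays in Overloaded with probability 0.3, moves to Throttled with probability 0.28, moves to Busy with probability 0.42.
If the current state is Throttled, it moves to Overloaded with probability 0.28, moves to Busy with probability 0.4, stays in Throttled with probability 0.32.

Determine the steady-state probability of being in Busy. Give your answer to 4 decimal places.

Let the stationary distribution be π with π = πP and π_1 + π_2 + π_3 = 1.
π_1 = 0.34·π_1 + 0.42·π_2 + 0.4·π_3
π_2 = 0.32·π_1 + 0.3·π_2 + 0.28·π_3
Solving with the normalization constraint gives π = (0.3830, 0.3013, 0.3156).
So the stationary probability of Busy is 0.3830.

0.3830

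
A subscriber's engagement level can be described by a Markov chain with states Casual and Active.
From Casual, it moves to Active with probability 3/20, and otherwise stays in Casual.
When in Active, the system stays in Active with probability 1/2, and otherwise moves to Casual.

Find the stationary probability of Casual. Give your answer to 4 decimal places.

Let the stationary distribution be π with π = πP and π_1 + π_2 = 1.
π_1 = 0.85·π_1 + 0.5·π_2
Solving with the normalization constraint gives π = (0.7692, 0.2308).
So the stationary probability of Casual is 0.7692.

0.7692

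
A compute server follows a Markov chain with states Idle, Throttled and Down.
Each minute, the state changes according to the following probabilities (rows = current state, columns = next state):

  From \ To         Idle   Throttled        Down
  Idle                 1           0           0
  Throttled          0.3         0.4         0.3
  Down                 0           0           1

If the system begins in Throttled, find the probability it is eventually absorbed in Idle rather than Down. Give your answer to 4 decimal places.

Let h(s) be the probability of absorption at Idle starting from transient state s. Then h(Idle) = 1 and h(Down) = 0. By first-step analysis:
h(Throttled) = 0.3·1 + 0.4·h(Throttled) + 0.3·0
Solving: h(Throttled) = 0.5000.
Starting from Throttled, the probability is 0.5000.

0.5000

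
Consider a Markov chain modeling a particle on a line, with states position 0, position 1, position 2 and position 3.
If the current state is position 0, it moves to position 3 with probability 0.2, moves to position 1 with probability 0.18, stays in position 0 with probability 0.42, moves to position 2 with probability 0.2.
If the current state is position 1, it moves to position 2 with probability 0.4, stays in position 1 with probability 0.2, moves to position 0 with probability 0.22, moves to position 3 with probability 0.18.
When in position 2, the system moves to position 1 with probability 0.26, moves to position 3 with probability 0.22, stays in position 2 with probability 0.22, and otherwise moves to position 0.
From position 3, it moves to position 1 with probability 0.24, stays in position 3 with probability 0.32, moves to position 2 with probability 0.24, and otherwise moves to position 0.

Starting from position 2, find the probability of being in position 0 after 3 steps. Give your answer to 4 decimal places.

0.2953

Propagate the distribution vector 3 steps from position 2.
After 0 steps: (0.0000, 0.0000, 1.0000, 0.0000)
After 1 step: (0.3000, 0.2600, 0.2200, 0.2200)
After 2 steps: (0.2932, 0.2160, 0.2652, 0.2256)
After 3 steps: (0.2953, 0.2191, 0.2575, 0.2281)
P(in position 0 after 3 steps) = 0.2953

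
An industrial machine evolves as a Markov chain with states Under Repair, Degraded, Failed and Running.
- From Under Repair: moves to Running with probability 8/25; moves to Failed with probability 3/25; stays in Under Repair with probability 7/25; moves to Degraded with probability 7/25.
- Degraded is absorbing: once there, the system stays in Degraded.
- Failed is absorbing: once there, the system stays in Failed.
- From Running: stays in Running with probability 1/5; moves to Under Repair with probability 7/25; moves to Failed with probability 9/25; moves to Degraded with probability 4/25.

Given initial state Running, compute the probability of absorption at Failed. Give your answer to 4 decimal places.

Let h(s) be the probability of absorption at Failed starting from transient state s. Then h(Failed) = 1 and h(Degraded) = 0. By first-step analysis:
h(Under Repair) = 0.28·h(Under Repair) + 0.28·0 + 0.12·1 + 0.32·h(Running)
h(Running) = 0.28·h(Under Repair) + 0.16·0 + 0.36·1 + 0.2·h(Running)
Solving: h(Under Repair) = 0.4342, h(Running) = 0.6020.
Starting from Running, the probability is 0.6020.

0.6020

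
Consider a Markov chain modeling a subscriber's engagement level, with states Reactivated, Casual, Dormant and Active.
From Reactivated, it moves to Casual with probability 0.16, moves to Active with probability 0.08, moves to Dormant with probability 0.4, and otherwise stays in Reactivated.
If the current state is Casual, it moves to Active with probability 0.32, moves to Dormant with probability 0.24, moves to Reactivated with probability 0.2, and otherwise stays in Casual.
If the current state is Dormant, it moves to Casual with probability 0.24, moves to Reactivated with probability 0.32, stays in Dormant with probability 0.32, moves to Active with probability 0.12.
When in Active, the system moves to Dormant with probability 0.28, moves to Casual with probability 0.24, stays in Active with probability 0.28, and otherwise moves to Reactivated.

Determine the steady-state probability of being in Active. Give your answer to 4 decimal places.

Let the stationary distribution be π with π = πP and π_1 + π_2 + π_3 + π_4 = 1.
π_1 = 0.36·π_1 + 0.2·π_2 + 0.32·π_3 + 0.2·π_4
π_2 = 0.16·π_1 + 0.24·π_2 + 0.24·π_3 + 0.24·π_4
π_3 = 0.4·π_1 + 0.24·π_2 + 0.32·π_3 + 0.28·π_4
Solving with the normalization constraint gives π = (0.2835, 0.2173, 0.3181, 0.1811).
So the stationary probability of Active is 0.1811.

0.1811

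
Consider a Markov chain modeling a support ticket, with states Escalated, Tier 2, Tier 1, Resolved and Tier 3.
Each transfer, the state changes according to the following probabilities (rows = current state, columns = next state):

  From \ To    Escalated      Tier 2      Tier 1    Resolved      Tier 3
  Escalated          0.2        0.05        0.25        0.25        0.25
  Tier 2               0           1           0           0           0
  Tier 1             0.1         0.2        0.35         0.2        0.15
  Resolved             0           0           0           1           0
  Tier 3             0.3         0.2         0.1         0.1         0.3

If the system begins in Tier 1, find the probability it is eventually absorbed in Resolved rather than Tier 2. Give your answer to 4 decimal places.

Let h(s) be the probability of absorption at Resolved starting from transient state s. Then h(Resolved) = 1 and h(Tier 2) = 0. By first-step analysis:
h(Escalated) = 0.2·h(Escalated) + 0.05·0 + 0.25·h(Tier 1) + 0.25·1 + 0.25·h(Tier 3)
h(Tier 1) = 0.1·h(Escalated) + 0.2·0 + 0.35·h(Tier 1) + 0.2·1 + 0.15·h(Tier 3)
h(Tier 3) = 0.3·h(Escalated) + 0.2·0 + 0.1·h(Tier 1) + 0.1·1 + 0.3·h(Tier 3)
Solving: h(Escalated) = 0.6250, h(Tier 1) = 0.5156, h(Tier 3) = 0.4844.
Starting from Tier 1, the probability is 0.5156.

0.5156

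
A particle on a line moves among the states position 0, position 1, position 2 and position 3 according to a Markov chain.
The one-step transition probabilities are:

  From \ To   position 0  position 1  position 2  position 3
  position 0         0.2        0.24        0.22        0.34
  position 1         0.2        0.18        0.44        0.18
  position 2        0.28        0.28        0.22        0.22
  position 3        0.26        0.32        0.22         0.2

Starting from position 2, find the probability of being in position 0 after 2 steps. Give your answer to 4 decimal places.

0.2308

Propagate the distribution vector 2 steps from position 2.
After 0 steps: (0.0000, 0.0000, 1.0000, 0.0000)
After 1 step: (0.2800, 0.2800, 0.2200, 0.2200)
After 2 steps: (0.2308, 0.2496, 0.2816, 0.2380)
P(in position 0 after 2 steps) = 0.2308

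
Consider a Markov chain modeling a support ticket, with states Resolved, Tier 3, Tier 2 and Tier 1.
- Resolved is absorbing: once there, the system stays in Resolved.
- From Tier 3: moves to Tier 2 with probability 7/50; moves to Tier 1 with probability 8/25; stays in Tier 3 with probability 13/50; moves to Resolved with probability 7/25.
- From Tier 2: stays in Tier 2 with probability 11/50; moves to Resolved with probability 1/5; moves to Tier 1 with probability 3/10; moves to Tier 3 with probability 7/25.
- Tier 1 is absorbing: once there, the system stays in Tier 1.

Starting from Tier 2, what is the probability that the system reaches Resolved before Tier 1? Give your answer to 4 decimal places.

0.4208

Let h(s) be the probability of absorption at Resolved starting from transient state s. Then h(Resolved) = 1 and h(Tier 1) = 0. By first-step analysis:
h(Tier 3) = 0.28·1 + 0.26·h(Tier 3) + 0.14·h(Tier 2) + 0.32·0
h(Tier 2) = 0.2·1 + 0.28·h(Tier 3) + 0.22·h(Tier 2) + 0.3·0
Solving: h(Tier 3) = 0.4580, h(Tier 2) = 0.4208.
Starting from Tier 2, the probability is 0.4208.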